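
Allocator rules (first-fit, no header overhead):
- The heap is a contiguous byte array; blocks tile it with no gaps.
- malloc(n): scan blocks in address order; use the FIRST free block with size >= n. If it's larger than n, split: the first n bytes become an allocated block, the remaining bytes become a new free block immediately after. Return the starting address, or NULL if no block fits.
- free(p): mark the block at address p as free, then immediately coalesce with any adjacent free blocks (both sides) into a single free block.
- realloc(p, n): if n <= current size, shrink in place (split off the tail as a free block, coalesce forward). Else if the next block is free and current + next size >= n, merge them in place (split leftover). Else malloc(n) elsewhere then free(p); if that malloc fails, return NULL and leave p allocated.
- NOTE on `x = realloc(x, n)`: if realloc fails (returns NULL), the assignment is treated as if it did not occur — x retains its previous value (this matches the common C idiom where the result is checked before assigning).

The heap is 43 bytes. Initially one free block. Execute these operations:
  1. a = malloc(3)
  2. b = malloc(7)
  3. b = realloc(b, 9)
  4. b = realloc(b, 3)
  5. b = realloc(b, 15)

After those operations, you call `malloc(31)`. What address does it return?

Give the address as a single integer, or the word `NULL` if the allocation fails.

Op 1: a = malloc(3) -> a = 0; heap: [0-2 ALLOC][3-42 FREE]
Op 2: b = malloc(7) -> b = 3; heap: [0-2 ALLOC][3-9 ALLOC][10-42 FREE]
Op 3: b = realloc(b, 9) -> b = 3; heap: [0-2 ALLOC][3-11 ALLOC][12-42 FREE]
Op 4: b = realloc(b, 3) -> b = 3; heap: [0-2 ALLOC][3-5 ALLOC][6-42 FREE]
Op 5: b = realloc(b, 15) -> b = 3; heap: [0-2 ALLOC][3-17 ALLOC][18-42 FREE]
malloc(31): first-fit scan over [0-2 ALLOC][3-17 ALLOC][18-42 FREE] -> NULL

Answer: NULL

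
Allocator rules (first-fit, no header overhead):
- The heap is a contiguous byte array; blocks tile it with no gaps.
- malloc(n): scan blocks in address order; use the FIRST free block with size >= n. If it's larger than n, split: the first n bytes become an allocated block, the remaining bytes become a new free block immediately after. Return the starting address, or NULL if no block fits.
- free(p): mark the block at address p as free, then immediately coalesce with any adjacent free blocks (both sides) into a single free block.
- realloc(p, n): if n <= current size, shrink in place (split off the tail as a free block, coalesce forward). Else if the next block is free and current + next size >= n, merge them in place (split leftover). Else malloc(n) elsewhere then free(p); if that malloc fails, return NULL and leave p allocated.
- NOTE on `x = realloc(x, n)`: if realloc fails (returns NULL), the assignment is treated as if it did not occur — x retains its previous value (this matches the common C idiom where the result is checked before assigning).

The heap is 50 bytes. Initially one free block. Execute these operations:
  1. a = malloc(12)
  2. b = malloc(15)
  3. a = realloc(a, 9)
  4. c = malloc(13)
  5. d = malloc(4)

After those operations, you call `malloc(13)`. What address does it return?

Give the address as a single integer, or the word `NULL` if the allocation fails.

Answer: NULL

Derivation:
Op 1: a = malloc(12) -> a = 0; heap: [0-11 ALLOC][12-49 FREE]
Op 2: b = malloc(15) -> b = 12; heap: [0-11 ALLOC][12-26 ALLOC][27-49 FREE]
Op 3: a = realloc(a, 9) -> a = 0; heap: [0-8 ALLOC][9-11 FREE][12-26 ALLOC][27-49 FREE]
Op 4: c = malloc(13) -> c = 27; heap: [0-8 ALLOC][9-11 FREE][12-26 ALLOC][27-39 ALLOC][40-49 FREE]
Op 5: d = malloc(4) -> d = 40; heap: [0-8 ALLOC][9-11 FREE][12-26 ALLOC][27-39 ALLOC][40-43 ALLOC][44-49 FREE]
malloc(13): first-fit scan over [0-8 ALLOC][9-11 FREE][12-26 ALLOC][27-39 ALLOC][40-43 ALLOC][44-49 FREE] -> NULL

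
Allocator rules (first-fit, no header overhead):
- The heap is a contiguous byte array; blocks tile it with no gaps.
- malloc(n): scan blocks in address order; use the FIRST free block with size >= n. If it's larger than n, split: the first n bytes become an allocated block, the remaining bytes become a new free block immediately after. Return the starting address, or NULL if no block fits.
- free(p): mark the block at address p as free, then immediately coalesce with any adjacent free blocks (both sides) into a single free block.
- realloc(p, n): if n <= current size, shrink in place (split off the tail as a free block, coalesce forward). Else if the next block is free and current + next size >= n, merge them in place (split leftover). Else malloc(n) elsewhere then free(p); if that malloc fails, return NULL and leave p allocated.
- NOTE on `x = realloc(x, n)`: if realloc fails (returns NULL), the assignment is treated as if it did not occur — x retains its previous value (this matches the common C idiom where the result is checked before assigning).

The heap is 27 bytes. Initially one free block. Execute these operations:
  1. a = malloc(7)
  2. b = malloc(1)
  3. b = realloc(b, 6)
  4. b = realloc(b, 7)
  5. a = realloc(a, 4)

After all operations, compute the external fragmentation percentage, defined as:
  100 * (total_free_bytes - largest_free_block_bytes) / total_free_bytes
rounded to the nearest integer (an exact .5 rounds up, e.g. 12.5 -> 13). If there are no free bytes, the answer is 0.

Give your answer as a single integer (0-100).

Op 1: a = malloc(7) -> a = 0; heap: [0-6 ALLOC][7-26 FREE]
Op 2: b = malloc(1) -> b = 7; heap: [0-6 ALLOC][7-7 ALLOC][8-26 FREE]
Op 3: b = realloc(b, 6) -> b = 7; heap: [0-6 ALLOC][7-12 ALLOC][13-26 FREE]
Op 4: b = realloc(b, 7) -> b = 7; heap: [0-6 ALLOC][7-13 ALLOC][14-26 FREE]
Op 5: a = realloc(a, 4) -> a = 0; heap: [0-3 ALLOC][4-6 FREE][7-13 ALLOC][14-26 FREE]
Free blocks: [3 13] total_free=16 largest=13 -> 100*(16-13)/16 = 300/16 = 18.75 -> rounds to 19

Answer: 19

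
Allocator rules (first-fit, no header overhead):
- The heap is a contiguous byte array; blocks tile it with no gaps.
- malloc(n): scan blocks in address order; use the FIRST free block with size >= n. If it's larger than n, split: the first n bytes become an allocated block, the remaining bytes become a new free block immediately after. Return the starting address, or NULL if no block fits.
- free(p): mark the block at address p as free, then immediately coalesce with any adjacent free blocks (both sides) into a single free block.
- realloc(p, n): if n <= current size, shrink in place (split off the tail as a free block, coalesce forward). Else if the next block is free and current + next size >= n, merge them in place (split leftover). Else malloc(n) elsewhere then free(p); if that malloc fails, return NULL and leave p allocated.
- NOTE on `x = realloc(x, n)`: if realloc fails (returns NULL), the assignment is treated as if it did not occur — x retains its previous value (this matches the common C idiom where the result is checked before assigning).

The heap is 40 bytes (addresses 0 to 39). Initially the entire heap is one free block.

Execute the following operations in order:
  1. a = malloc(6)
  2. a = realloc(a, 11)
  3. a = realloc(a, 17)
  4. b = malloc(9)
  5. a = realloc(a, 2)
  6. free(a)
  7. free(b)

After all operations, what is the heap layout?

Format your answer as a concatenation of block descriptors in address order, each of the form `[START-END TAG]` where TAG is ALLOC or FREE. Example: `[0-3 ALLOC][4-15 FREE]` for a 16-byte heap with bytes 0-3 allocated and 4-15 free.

Op 1: a = malloc(6) -> a = 0; heap: [0-5 ALLOC][6-39 FREE]
Op 2: a = realloc(a, 11) -> a = 0; heap: [0-10 ALLOC][11-39 FREE]
Op 3: a = realloc(a, 17) -> a = 0; heap: [0-16 ALLOC][17-39 FREE]
Op 4: b = malloc(9) -> b = 17; heap: [0-16 ALLOC][17-25 ALLOC][26-39 FREE]
Op 5: a = realloc(a, 2) -> a = 0; heap: [0-1 ALLOC][2-16 FREE][17-25 ALLOC][26-39 FREE]
Op 6: free(a) -> (freed a); heap: [0-16 FREE][17-25 ALLOC][26-39 FREE]
Op 7: free(b) -> (freed b); heap: [0-39 FREE]

Answer: [0-39 FREE]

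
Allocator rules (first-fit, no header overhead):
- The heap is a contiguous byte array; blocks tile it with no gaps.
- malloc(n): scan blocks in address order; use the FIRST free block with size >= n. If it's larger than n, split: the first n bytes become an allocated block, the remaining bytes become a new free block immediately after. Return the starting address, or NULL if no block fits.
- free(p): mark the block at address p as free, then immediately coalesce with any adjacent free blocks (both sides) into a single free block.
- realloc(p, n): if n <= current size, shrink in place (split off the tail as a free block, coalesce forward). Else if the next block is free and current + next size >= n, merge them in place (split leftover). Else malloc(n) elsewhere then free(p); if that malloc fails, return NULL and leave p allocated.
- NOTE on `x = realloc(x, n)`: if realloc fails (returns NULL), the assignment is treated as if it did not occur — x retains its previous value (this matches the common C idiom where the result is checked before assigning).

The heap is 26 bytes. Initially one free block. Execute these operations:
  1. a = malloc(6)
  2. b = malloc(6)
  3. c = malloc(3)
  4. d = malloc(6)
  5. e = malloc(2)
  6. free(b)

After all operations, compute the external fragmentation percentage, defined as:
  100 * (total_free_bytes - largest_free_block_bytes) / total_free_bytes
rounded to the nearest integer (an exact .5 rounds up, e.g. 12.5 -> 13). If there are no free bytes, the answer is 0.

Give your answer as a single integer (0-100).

Answer: 33

Derivation:
Op 1: a = malloc(6) -> a = 0; heap: [0-5 ALLOC][6-25 FREE]
Op 2: b = malloc(6) -> b = 6; heap: [0-5 ALLOC][6-11 ALLOC][12-25 FREE]
Op 3: c = malloc(3) -> c = 12; heap: [0-5 ALLOC][6-11 ALLOC][12-14 ALLOC][15-25 FREE]
Op 4: d = malloc(6) -> d = 15; heap: [0-5 ALLOC][6-11 ALLOC][12-14 ALLOC][15-20 ALLOC][21-25 FREE]
Op 5: e = malloc(2) -> e = 21; heap: [0-5 ALLOC][6-11 ALLOC][12-14 ALLOC][15-20 ALLOC][21-22 ALLOC][23-25 FREE]
Op 6: free(b) -> (freed b); heap: [0-5 ALLOC][6-11 FREE][12-14 ALLOC][15-20 ALLOC][21-22 ALLOC][23-25 FREE]
Free blocks: [6 3] total_free=9 largest=6 -> 100*(9-6)/9 = 300/9 ≈ 33.333 -> rounds to 33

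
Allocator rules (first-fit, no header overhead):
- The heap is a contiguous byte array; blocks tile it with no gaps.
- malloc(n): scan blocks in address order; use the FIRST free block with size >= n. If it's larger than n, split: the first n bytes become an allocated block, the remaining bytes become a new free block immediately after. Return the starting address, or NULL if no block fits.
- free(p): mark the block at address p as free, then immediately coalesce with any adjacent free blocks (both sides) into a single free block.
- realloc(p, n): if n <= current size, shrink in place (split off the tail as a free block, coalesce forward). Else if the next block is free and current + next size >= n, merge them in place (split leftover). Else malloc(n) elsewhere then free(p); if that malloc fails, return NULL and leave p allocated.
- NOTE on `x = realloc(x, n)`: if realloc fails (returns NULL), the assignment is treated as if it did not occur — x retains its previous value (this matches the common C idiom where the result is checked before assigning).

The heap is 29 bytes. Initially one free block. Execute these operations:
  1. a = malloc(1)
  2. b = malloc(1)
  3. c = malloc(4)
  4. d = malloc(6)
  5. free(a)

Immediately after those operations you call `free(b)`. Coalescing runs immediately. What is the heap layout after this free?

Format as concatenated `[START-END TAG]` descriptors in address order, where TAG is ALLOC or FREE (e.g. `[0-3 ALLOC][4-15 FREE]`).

Answer: [0-1 FREE][2-5 ALLOC][6-11 ALLOC][12-28 FREE]

Derivation:
Op 1: a = malloc(1) -> a = 0; heap: [0-0 ALLOC][1-28 FREE]
Op 2: b = malloc(1) -> b = 1; heap: [0-0 ALLOC][1-1 ALLOC][2-28 FREE]
Op 3: c = malloc(4) -> c = 2; heap: [0-0 ALLOC][1-1 ALLOC][2-5 ALLOC][6-28 FREE]
Op 4: d = malloc(6) -> d = 6; heap: [0-0 ALLOC][1-1 ALLOC][2-5 ALLOC][6-11 ALLOC][12-28 FREE]
Op 5: free(a) -> (freed a); heap: [0-0 FREE][1-1 ALLOC][2-5 ALLOC][6-11 ALLOC][12-28 FREE]
free(b): b = 1 -> block [1-1 ALLOC]; mark free, coalesce with adjacent free neighbors -> [0-1 FREE][2-5 ALLOC][6-11 ALLOC][12-28 FREE]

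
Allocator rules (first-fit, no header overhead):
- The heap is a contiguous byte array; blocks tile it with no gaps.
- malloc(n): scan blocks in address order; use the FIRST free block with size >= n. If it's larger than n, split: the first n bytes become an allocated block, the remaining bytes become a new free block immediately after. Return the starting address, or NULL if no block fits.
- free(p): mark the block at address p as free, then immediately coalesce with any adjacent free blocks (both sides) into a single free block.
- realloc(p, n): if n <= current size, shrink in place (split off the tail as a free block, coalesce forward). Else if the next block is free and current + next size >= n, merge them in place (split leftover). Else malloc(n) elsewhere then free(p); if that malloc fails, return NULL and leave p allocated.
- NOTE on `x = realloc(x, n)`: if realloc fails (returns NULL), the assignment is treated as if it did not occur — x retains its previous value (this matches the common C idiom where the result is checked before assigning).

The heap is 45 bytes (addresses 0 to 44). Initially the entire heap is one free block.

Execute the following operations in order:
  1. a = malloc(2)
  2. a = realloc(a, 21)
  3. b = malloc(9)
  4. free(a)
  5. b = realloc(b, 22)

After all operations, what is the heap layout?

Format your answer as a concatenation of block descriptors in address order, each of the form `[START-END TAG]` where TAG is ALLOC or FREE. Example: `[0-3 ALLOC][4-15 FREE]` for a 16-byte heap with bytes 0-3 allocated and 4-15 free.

Op 1: a = malloc(2) -> a = 0; heap: [0-1 ALLOC][2-44 FREE]
Op 2: a = realloc(a, 21) -> a = 0; heap: [0-20 ALLOC][21-44 FREE]
Op 3: b = malloc(9) -> b = 21; heap: [0-20 ALLOC][21-29 ALLOC][30-44 FREE]
Op 4: free(a) -> (freed a); heap: [0-20 FREE][21-29 ALLOC][30-44 FREE]
Op 5: b = realloc(b, 22) -> b = 21; heap: [0-20 FREE][21-42 ALLOC][43-44 FREE]

Answer: [0-20 FREE][21-42 ALLOC][43-44 FREE]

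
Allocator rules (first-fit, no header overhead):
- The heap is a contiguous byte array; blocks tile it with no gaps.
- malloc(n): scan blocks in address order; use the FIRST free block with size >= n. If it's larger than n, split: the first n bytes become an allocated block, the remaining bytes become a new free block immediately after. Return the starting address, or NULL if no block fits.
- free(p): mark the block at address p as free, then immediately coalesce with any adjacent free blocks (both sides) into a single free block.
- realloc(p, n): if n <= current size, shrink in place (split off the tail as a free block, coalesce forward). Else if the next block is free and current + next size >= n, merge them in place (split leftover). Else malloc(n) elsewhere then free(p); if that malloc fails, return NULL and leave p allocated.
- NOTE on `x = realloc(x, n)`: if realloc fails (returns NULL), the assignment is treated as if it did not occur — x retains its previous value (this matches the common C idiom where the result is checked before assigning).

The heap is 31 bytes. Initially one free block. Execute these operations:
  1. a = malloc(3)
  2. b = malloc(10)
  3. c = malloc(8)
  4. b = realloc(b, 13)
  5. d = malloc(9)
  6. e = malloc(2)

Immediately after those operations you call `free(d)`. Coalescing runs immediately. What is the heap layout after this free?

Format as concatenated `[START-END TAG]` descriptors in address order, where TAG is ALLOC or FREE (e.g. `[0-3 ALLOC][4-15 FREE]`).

Op 1: a = malloc(3) -> a = 0; heap: [0-2 ALLOC][3-30 FREE]
Op 2: b = malloc(10) -> b = 3; heap: [0-2 ALLOC][3-12 ALLOC][13-30 FREE]
Op 3: c = malloc(8) -> c = 13; heap: [0-2 ALLOC][3-12 ALLOC][13-20 ALLOC][21-30 FREE]
Op 4: b = realloc(b, 13) -> NULL (b unchanged); heap: [0-2 ALLOC][3-12 ALLOC][13-20 ALLOC][21-30 FREE]
Op 5: d = malloc(9) -> d = 21; heap: [0-2 ALLOC][3-12 ALLOC][13-20 ALLOC][21-29 ALLOC][30-30 FREE]
Op 6: e = malloc(2) -> e = NULL; heap: [0-2 ALLOC][3-12 ALLOC][13-20 ALLOC][21-29 ALLOC][30-30 FREE]
free(d): d = 21 -> block [21-29 ALLOC]; mark free, coalesce with adjacent free neighbors -> [0-2 ALLOC][3-12 ALLOC][13-20 ALLOC][21-30 FREE]

Answer: [0-2 ALLOC][3-12 ALLOC][13-20 ALLOC][21-30 FREE]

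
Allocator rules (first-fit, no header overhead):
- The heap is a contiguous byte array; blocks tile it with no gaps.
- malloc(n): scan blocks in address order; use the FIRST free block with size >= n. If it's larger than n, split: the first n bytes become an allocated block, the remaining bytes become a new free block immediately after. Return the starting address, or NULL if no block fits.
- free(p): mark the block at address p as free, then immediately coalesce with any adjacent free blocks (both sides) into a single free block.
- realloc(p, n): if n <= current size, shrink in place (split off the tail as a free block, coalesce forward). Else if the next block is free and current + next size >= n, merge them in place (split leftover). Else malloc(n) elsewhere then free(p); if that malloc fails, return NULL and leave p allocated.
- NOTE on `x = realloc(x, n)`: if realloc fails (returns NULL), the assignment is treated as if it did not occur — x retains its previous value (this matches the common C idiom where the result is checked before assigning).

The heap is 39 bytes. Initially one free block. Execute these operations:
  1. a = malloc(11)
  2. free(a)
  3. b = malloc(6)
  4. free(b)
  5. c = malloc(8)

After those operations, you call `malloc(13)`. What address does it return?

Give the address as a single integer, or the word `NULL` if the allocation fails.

Op 1: a = malloc(11) -> a = 0; heap: [0-10 ALLOC][11-38 FREE]
Op 2: free(a) -> (freed a); heap: [0-38 FREE]
Op 3: b = malloc(6) -> b = 0; heap: [0-5 ALLOC][6-38 FREE]
Op 4: free(b) -> (freed b); heap: [0-38 FREE]
Op 5: c = malloc(8) -> c = 0; heap: [0-7 ALLOC][8-38 FREE]
malloc(13): first-fit scan over [0-7 ALLOC][8-38 FREE] -> 8

Answer: 8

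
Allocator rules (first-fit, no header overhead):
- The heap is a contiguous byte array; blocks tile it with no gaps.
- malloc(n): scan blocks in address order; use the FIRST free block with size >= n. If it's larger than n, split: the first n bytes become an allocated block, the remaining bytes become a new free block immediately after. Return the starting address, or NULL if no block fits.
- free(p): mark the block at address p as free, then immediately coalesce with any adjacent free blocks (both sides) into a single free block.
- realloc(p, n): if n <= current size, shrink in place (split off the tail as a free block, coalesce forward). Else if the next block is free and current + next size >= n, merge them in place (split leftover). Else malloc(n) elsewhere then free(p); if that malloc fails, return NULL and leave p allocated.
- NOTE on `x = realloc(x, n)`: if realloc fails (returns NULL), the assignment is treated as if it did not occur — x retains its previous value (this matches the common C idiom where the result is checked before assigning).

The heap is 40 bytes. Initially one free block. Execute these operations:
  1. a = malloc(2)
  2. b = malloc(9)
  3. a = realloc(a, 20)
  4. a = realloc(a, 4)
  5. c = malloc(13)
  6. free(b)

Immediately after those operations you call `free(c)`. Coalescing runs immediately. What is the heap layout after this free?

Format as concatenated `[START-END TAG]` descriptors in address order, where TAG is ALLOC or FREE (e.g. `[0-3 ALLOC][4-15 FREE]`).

Op 1: a = malloc(2) -> a = 0; heap: [0-1 ALLOC][2-39 FREE]
Op 2: b = malloc(9) -> b = 2; heap: [0-1 ALLOC][2-10 ALLOC][11-39 FREE]
Op 3: a = realloc(a, 20) -> a = 11; heap: [0-1 FREE][2-10 ALLOC][11-30 ALLOC][31-39 FREE]
Op 4: a = realloc(a, 4) -> a = 11; heap: [0-1 FREE][2-10 ALLOC][11-14 ALLOC][15-39 FREE]
Op 5: c = malloc(13) -> c = 15; heap: [0-1 FREE][2-10 ALLOC][11-14 ALLOC][15-27 ALLOC][28-39 FREE]
Op 6: free(b) -> (freed b); heap: [0-10 FREE][11-14 ALLOC][15-27 ALLOC][28-39 FREE]
free(c): c = 15 -> block [15-27 ALLOC]; mark free, coalesce with adjacent free neighbors -> [0-10 FREE][11-14 ALLOC][15-39 FREE]

Answer: [0-10 FREE][11-14 ALLOC][15-39 FREE]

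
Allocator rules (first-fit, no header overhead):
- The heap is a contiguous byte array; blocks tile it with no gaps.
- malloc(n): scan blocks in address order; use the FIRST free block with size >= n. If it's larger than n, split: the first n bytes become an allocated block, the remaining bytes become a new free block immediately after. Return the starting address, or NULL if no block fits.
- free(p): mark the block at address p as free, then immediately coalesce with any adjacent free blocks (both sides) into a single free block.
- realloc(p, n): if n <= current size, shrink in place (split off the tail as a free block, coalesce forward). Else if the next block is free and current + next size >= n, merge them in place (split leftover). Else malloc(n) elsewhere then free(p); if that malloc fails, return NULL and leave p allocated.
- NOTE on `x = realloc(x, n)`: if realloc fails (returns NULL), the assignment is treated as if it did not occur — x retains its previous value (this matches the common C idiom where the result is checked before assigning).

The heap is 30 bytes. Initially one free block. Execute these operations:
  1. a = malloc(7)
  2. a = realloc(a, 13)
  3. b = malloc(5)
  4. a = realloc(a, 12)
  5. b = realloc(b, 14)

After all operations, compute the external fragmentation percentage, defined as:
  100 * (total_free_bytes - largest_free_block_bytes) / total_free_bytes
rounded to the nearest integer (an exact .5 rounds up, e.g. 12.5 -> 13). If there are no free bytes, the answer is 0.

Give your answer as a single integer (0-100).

Answer: 25

Derivation:
Op 1: a = malloc(7) -> a = 0; heap: [0-6 ALLOC][7-29 FREE]
Op 2: a = realloc(a, 13) -> a = 0; heap: [0-12 ALLOC][13-29 FREE]
Op 3: b = malloc(5) -> b = 13; heap: [0-12 ALLOC][13-17 ALLOC][18-29 FREE]
Op 4: a = realloc(a, 12) -> a = 0; heap: [0-11 ALLOC][12-12 FREE][13-17 ALLOC][18-29 FREE]
Op 5: b = realloc(b, 14) -> b = 13; heap: [0-11 ALLOC][12-12 FREE][13-26 ALLOC][27-29 FREE]
Free blocks: [1 3] total_free=4 largest=3 -> 100*(4-3)/4 = 100/4 = 25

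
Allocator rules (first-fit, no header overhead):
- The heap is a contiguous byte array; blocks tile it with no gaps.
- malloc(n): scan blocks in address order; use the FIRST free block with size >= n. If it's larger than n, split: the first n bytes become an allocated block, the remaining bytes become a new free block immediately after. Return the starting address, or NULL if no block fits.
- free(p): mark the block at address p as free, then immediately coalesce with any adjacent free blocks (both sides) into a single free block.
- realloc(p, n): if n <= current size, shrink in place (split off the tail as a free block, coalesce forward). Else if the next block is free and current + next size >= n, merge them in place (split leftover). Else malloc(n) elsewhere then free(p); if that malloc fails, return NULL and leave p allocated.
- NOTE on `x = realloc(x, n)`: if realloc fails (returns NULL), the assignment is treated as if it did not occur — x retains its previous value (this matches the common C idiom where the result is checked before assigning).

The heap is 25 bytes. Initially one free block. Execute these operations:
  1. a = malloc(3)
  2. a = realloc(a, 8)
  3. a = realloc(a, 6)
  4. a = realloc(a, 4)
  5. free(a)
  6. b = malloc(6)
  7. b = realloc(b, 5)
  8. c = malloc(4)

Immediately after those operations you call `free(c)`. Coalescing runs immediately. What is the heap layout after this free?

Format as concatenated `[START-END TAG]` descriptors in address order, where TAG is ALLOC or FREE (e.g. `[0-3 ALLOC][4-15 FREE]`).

Answer: [0-4 ALLOC][5-24 FREE]

Derivation:
Op 1: a = malloc(3) -> a = 0; heap: [0-2 ALLOC][3-24 FREE]
Op 2: a = realloc(a, 8) -> a = 0; heap: [0-7 ALLOC][8-24 FREE]
Op 3: a = realloc(a, 6) -> a = 0; heap: [0-5 ALLOC][6-24 FREE]
Op 4: a = realloc(a, 4) -> a = 0; heap: [0-3 ALLOC][4-24 FREE]
Op 5: free(a) -> (freed a); heap: [0-24 FREE]
Op 6: b = malloc(6) -> b = 0; heap: [0-5 ALLOC][6-24 FREE]
Op 7: b = realloc(b, 5) -> b = 0; heap: [0-4 ALLOC][5-24 FREE]
Op 8: c = malloc(4) -> c = 5; heap: [0-4 ALLOC][5-8 ALLOC][9-24 FREE]
free(c): c = 5 -> block [5-8 ALLOC]; mark free, coalesce with adjacent free neighbors -> [0-4 ALLOC][5-24 FREE]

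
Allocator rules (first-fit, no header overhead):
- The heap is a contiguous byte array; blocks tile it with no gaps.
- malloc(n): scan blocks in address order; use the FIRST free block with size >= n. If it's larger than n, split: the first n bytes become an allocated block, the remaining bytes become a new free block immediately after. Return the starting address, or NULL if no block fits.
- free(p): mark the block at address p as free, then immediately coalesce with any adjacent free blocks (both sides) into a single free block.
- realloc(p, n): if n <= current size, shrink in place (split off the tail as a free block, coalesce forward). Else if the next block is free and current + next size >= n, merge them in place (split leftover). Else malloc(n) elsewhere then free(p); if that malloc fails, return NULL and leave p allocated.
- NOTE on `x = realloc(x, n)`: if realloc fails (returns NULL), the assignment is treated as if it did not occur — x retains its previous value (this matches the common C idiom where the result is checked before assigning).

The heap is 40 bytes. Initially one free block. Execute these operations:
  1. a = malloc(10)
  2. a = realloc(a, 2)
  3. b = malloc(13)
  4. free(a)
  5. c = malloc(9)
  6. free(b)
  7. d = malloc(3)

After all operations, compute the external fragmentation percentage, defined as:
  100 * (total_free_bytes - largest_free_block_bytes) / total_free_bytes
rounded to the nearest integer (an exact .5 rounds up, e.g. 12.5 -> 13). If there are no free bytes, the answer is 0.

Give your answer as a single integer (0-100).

Answer: 43

Derivation:
Op 1: a = malloc(10) -> a = 0; heap: [0-9 ALLOC][10-39 FREE]
Op 2: a = realloc(a, 2) -> a = 0; heap: [0-1 ALLOC][2-39 FREE]
Op 3: b = malloc(13) -> b = 2; heap: [0-1 ALLOC][2-14 ALLOC][15-39 FREE]
Op 4: free(a) -> (freed a); heap: [0-1 FREE][2-14 ALLOC][15-39 FREE]
Op 5: c = malloc(9) -> c = 15; heap: [0-1 FREE][2-14 ALLOC][15-23 ALLOC][24-39 FREE]
Op 6: free(b) -> (freed b); heap: [0-14 FREE][15-23 ALLOC][24-39 FREE]
Op 7: d = malloc(3) -> d = 0; heap: [0-2 ALLOC][3-14 FREE][15-23 ALLOC][24-39 FREE]
Free blocks: [12 16] total_free=28 largest=16 -> 100*(28-16)/28 = 1200/28 ≈ 42.857 -> rounds to 43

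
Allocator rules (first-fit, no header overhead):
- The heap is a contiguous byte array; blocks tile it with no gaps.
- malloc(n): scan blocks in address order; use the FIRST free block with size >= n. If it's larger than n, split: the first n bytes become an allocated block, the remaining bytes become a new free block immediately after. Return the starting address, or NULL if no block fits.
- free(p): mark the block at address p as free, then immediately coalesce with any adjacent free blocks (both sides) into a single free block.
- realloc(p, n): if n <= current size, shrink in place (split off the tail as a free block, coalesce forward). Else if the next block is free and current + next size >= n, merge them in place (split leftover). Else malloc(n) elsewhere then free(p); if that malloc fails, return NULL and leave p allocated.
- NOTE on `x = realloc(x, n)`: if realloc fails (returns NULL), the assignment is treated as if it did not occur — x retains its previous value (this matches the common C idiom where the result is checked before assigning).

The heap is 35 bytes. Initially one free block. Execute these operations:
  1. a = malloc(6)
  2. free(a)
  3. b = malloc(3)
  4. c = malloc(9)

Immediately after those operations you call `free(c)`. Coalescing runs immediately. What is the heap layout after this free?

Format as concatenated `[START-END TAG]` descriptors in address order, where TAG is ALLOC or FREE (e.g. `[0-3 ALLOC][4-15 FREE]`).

Answer: [0-2 ALLOC][3-34 FREE]

Derivation:
Op 1: a = malloc(6) -> a = 0; heap: [0-5 ALLOC][6-34 FREE]
Op 2: free(a) -> (freed a); heap: [0-34 FREE]
Op 3: b = malloc(3) -> b = 0; heap: [0-2 ALLOC][3-34 FREE]
Op 4: c = malloc(9) -> c = 3; heap: [0-2 ALLOC][3-11 ALLOC][12-34 FREE]
free(c): c = 3 -> block [3-11 ALLOC]; mark free, coalesce with adjacent free neighbors -> [0-2 ALLOC][3-34 FREE]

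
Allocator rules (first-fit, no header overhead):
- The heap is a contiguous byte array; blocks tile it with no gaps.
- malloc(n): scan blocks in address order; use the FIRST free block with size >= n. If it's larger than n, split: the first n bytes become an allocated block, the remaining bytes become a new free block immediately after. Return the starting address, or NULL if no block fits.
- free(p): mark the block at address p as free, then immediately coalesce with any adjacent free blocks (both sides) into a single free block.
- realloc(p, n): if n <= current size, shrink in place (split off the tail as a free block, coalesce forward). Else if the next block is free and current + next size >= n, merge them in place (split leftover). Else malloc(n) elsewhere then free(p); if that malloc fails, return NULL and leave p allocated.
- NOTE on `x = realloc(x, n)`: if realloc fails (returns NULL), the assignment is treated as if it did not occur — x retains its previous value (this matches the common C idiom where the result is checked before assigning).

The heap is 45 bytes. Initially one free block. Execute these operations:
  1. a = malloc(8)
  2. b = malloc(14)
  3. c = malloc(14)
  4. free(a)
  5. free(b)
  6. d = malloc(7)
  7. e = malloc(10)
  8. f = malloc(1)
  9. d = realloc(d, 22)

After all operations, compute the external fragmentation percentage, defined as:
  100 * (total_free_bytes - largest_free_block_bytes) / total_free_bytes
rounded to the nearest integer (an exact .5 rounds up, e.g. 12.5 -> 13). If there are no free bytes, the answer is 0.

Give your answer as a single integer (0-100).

Op 1: a = malloc(8) -> a = 0; heap: [0-7 ALLOC][8-44 FREE]
Op 2: b = malloc(14) -> b = 8; heap: [0-7 ALLOC][8-21 ALLOC][22-44 FREE]
Op 3: c = malloc(14) -> c = 22; heap: [0-7 ALLOC][8-21 ALLOC][22-35 ALLOC][36-44 FREE]
Op 4: free(a) -> (freed a); heap: [0-7 FREE][8-21 ALLOC][22-35 ALLOC][36-44 FREE]
Op 5: free(b) -> (freed b); heap: [0-21 FREE][22-35 ALLOC][36-44 FREE]
Op 6: d = malloc(7) -> d = 0; heap: [0-6 ALLOC][7-21 FREE][22-35 ALLOC][36-44 FREE]
Op 7: e = malloc(10) -> e = 7; heap: [0-6 ALLOC][7-16 ALLOC][17-21 FREE][22-35 ALLOC][36-44 FREE]
Op 8: f = malloc(1) -> f = 17; heap: [0-6 ALLOC][7-16 ALLOC][17-17 ALLOC][18-21 FREE][22-35 ALLOC][36-44 FREE]
Op 9: d = realloc(d, 22) -> NULL (d unchanged); heap: [0-6 ALLOC][7-16 ALLOC][17-17 ALLOC][18-21 FREE][22-35 ALLOC][36-44 FREE]
Free blocks: [4 9] total_free=13 largest=9 -> 100*(13-9)/13 = 400/13 ≈ 30.769 -> rounds to 31

Answer: 31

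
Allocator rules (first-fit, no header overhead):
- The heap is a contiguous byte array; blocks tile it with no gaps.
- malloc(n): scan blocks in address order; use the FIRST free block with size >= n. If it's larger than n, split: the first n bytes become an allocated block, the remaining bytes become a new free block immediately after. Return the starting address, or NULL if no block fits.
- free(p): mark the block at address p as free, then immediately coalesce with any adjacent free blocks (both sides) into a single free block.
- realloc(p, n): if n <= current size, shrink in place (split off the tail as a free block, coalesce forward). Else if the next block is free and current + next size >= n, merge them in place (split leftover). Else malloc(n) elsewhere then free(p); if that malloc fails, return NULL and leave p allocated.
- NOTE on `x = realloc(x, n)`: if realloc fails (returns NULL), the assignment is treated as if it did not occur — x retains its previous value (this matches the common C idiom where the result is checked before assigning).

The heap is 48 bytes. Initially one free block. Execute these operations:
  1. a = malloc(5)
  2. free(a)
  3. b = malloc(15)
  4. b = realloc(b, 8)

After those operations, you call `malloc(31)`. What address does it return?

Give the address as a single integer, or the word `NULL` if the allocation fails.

Answer: 8

Derivation:
Op 1: a = malloc(5) -> a = 0; heap: [0-4 ALLOC][5-47 FREE]
Op 2: free(a) -> (freed a); heap: [0-47 FREE]
Op 3: b = malloc(15) -> b = 0; heap: [0-14 ALLOC][15-47 FREE]
Op 4: b = realloc(b, 8) -> b = 0; heap: [0-7 ALLOC][8-47 FREE]
malloc(31): first-fit scan over [0-7 ALLOC][8-47 FREE] -> 8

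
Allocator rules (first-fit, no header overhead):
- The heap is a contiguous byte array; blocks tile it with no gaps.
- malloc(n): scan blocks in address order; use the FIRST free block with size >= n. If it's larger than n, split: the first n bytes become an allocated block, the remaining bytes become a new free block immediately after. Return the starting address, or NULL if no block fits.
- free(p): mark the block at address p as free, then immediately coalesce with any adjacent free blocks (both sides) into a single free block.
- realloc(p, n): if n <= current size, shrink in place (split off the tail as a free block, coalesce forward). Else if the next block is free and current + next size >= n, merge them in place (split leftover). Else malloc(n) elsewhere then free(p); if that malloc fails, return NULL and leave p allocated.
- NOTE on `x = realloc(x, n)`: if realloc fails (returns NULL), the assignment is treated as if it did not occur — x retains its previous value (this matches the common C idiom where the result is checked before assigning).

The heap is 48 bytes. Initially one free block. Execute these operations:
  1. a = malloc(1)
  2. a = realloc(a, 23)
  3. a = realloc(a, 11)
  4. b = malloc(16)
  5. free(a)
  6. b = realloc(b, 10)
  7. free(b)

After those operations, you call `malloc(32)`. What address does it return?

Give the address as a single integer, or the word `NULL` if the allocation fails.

Answer: 0

Derivation:
Op 1: a = malloc(1) -> a = 0; heap: [0-0 ALLOC][1-47 FREE]
Op 2: a = realloc(a, 23) -> a = 0; heap: [0-22 ALLOC][23-47 FREE]
Op 3: a = realloc(a, 11) -> a = 0; heap: [0-10 ALLOC][11-47 FREE]
Op 4: b = malloc(16) -> b = 11; heap: [0-10 ALLOC][11-26 ALLOC][27-47 FREE]
Op 5: free(a) -> (freed a); heap: [0-10 FREE][11-26 ALLOC][27-47 FREE]
Op 6: b = realloc(b, 10) -> b = 11; heap: [0-10 FREE][11-20 ALLOC][21-47 FREE]
Op 7: free(b) -> (freed b); heap: [0-47 FREE]
malloc(32): first-fit scan over [0-47 FREE] -> 0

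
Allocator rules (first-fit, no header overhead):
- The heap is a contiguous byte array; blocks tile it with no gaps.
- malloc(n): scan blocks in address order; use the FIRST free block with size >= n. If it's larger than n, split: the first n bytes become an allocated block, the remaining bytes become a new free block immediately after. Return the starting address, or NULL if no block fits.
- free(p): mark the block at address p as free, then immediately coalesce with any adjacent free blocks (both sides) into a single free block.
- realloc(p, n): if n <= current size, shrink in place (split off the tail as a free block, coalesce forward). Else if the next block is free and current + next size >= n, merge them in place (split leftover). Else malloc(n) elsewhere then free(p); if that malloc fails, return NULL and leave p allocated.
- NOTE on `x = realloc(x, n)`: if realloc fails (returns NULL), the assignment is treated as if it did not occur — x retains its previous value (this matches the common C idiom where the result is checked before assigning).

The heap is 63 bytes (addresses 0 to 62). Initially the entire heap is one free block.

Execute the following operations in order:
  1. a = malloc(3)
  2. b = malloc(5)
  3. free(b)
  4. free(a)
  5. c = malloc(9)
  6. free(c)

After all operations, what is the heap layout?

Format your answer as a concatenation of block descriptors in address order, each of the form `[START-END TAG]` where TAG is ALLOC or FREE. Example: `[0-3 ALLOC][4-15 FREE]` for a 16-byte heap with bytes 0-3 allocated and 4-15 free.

Op 1: a = malloc(3) -> a = 0; heap: [0-2 ALLOC][3-62 FREE]
Op 2: b = malloc(5) -> b = 3; heap: [0-2 ALLOC][3-7 ALLOC][8-62 FREE]
Op 3: free(b) -> (freed b); heap: [0-2 ALLOC][3-62 FREE]
Op 4: free(a) -> (freed a); heap: [0-62 FREE]
Op 5: c = malloc(9) -> c = 0; heap: [0-8 ALLOC][9-62 FREE]
Op 6: free(c) -> (freed c); heap: [0-62 FREE]

Answer: [0-62 FREE]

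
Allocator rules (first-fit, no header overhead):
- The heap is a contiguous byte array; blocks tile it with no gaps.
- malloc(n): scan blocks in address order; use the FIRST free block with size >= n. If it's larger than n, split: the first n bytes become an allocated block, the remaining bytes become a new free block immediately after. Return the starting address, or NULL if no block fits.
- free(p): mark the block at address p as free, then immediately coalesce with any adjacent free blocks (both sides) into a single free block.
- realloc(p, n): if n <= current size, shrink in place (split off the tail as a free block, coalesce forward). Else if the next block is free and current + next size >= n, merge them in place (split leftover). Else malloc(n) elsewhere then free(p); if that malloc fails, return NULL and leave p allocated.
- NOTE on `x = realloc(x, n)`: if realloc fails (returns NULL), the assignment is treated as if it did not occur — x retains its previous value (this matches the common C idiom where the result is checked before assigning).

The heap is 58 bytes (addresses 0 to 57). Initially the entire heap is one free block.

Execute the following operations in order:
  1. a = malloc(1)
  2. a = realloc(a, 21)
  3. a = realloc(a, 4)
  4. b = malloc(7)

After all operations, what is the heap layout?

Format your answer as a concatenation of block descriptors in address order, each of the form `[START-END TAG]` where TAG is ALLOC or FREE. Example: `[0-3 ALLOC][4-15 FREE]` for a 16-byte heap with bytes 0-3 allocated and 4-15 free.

Op 1: a = malloc(1) -> a = 0; heap: [0-0 ALLOC][1-57 FREE]
Op 2: a = realloc(a, 21) -> a = 0; heap: [0-20 ALLOC][21-57 FREE]
Op 3: a = realloc(a, 4) -> a = 0; heap: [0-3 ALLOC][4-57 FREE]
Op 4: b = malloc(7) -> b = 4; heap: [0-3 ALLOC][4-10 ALLOC][11-57 FREE]

Answer: [0-3 ALLOC][4-10 ALLOC][11-57 FREE]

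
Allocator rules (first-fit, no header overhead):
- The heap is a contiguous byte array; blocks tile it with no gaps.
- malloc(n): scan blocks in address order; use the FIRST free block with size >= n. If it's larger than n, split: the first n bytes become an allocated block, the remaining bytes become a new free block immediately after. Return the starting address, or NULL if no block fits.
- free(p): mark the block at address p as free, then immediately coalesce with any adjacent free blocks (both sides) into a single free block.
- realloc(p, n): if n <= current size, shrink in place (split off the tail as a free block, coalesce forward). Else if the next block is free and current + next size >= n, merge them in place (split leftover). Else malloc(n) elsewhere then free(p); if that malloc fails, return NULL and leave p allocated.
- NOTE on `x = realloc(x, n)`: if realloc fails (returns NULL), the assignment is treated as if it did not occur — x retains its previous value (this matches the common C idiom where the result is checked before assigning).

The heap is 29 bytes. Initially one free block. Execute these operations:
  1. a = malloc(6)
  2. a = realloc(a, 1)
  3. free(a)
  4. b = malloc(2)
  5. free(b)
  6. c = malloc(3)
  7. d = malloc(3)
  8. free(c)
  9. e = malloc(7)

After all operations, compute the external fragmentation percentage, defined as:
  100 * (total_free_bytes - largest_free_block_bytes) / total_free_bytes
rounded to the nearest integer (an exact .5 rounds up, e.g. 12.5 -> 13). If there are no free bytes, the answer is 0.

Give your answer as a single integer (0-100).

Answer: 16

Derivation:
Op 1: a = malloc(6) -> a = 0; heap: [0-5 ALLOC][6-28 FREE]
Op 2: a = realloc(a, 1) -> a = 0; heap: [0-0 ALLOC][1-28 FREE]
Op 3: free(a) -> (freed a); heap: [0-28 FREE]
Op 4: b = malloc(2) -> b = 0; heap: [0-1 ALLOC][2-28 FREE]
Op 5: free(b) -> (freed b); heap: [0-28 FREE]
Op 6: c = malloc(3) -> c = 0; heap: [0-2 ALLOC][3-28 FREE]
Op 7: d = malloc(3) -> d = 3; heap: [0-2 ALLOC][3-5 ALLOC][6-28 FREE]
Op 8: free(c) -> (freed c); heap: [0-2 FREE][3-5 ALLOC][6-28 FREE]
Op 9: e = malloc(7) -> e = 6; heap: [0-2 FREE][3-5 ALLOC][6-12 ALLOC][13-28 FREE]
Free blocks: [3 16] total_free=19 largest=16 -> 100*(19-16)/19 = 300/19 ≈ 15.789 -> rounds to 16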